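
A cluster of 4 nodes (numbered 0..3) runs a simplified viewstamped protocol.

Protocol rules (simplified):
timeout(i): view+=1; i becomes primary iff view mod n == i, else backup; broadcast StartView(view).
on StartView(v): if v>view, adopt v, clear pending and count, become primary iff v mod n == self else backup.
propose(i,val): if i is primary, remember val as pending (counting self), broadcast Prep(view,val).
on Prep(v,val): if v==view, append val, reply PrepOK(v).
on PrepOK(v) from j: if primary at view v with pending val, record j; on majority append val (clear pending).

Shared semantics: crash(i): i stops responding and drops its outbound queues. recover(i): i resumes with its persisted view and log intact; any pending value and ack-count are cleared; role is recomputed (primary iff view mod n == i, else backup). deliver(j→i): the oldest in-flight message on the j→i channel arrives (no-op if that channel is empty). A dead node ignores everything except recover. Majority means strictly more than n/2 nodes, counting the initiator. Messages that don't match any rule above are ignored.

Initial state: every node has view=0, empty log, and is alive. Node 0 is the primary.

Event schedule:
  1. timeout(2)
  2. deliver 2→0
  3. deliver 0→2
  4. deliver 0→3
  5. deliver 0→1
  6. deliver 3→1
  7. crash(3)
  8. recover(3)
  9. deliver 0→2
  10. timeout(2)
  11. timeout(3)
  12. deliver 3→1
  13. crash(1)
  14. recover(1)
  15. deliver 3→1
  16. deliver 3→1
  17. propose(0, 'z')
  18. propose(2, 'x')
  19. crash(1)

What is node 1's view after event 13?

1

1. timeout(2):  <2:back v1 ->
2. deliver 2→0:  <0:back v1 ->
3. deliver 0→2:  nop
4. deliver 0→3:  nop
5. deliver 0→1:  nop
6. deliver 3→1:  nop
7. crash(3):  <3:✗back v0 ->
8. recover(3):  <3:back v0 ->
9. deliver 0→2:  nop
10. timeout(2):  <2:prim v2 ->
11. timeout(3):  <3:back v1 ->
12. deliver 3→1:  <1:prim v1 ->
13. crash(1):  <1:✗prim v1 ->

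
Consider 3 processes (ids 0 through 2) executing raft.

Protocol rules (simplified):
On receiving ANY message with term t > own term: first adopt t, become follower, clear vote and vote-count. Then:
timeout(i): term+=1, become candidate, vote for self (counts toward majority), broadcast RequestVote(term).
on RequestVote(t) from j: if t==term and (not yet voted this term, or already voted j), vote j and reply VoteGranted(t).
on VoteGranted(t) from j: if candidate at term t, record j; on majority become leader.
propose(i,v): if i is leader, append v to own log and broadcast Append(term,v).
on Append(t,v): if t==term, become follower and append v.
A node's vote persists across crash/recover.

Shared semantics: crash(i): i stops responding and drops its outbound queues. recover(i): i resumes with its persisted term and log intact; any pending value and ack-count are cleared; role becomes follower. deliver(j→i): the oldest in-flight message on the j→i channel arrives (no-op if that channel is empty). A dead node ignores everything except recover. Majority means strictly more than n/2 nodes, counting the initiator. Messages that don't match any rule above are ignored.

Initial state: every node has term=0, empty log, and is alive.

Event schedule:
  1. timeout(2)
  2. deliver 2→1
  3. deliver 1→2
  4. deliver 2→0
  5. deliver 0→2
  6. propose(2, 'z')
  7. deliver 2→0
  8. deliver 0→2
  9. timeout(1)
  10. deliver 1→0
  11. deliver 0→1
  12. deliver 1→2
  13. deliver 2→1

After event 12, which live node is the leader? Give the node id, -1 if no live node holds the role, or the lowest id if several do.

1

after 1 — timeout(2): n2:cand/t1/[-]
after 2 — deliver 2→1: n1:foll/t1/[-]
after 3 — deliver 1→2: n2:lead/t1/[-]
after 4 — deliver 2→0: n0:foll/t1/[-]
after 5 — deliver 0→2: ·
after 6 — propose(2,'z'): n2:lead/t1/[z]
after 7 — deliver 2→0: n0:foll/t1/[z]
after 8 — deliver 0→2: ·
after 9 — timeout(1): n1:cand/t2/[-]
after 10 — deliver 1→0: n0:foll/t2/[z]
after 11 — deliver 0→1: n1:lead/t2/[-]
after 12 — deliver 1→2: n2:foll/t2/[z]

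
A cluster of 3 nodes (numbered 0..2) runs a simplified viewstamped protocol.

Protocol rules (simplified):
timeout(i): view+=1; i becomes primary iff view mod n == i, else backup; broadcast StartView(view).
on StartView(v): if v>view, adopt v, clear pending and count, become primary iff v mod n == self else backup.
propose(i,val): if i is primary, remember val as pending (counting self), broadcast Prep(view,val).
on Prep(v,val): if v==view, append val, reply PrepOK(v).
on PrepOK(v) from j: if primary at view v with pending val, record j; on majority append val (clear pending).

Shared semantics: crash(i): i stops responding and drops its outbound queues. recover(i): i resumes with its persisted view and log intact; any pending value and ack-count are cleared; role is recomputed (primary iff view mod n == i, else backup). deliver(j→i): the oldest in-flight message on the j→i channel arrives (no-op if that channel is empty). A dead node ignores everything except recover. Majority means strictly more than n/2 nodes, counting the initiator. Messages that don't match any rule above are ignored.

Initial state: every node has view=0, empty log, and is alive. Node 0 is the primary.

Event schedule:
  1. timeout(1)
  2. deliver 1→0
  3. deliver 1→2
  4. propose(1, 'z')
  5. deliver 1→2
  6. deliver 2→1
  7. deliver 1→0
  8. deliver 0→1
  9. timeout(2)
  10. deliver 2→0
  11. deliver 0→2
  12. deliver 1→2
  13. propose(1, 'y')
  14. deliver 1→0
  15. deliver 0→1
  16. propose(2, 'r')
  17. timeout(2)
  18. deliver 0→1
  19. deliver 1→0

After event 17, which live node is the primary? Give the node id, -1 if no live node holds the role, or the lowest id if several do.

e1 timeout(1): 1[prim,v=1,-]
e2 deliver 1→0: 0[back,v=1,-]
e3 deliver 1→2: 2[back,v=1,-]
e4 propose(1,'z'): ·
e5 deliver 1→2: 2[back,v=1,z]
e6 deliver 2→1: 1[prim,v=1,z]
e7 deliver 1→0: 0[back,v=1,z]
e8 deliver 0→1: ·
e9 timeout(2): 2[prim,v=2,z]
e10 deliver 2→0: 0[back,v=2,z]
e11 deliver 0→2: ·
e12 deliver 1→2: ·
e13 propose(1,'y'): ·
e14 deliver 1→0: ·
e15 deliver 0→1: ·
e16 propose(2,'r'): ·
e17 timeout(2): 2[back,v=3,z]

1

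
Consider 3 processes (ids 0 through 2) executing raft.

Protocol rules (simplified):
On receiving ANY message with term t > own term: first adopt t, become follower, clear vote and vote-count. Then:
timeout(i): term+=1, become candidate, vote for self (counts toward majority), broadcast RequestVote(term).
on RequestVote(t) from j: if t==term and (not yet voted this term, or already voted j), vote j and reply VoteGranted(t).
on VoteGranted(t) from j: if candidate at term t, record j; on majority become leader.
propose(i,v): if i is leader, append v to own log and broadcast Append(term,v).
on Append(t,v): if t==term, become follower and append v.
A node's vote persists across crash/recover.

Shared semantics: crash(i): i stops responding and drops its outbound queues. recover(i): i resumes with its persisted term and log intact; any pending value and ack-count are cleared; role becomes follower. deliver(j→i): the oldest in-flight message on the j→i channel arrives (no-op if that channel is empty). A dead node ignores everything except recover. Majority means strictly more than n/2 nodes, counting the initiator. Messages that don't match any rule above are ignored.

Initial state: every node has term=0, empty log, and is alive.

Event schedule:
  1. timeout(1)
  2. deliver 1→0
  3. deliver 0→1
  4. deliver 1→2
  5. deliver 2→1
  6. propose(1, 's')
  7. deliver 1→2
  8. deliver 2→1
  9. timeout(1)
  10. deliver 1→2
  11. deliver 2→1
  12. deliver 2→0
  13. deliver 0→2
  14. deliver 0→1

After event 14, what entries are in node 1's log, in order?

[1] timeout(1) → N1(cand t1 [-])
[2] deliver 1→0 → N0(foll t1 [-])
[3] deliver 0→1 → N1(lead t1 [-])
[4] deliver 1→2 → N2(foll t1 [-])
[5] deliver 2→1 → ∅
[6] propose(1,'s') → N1(lead t1 [s])
[7] deliver 1→2 → N2(foll t1 [s])
[8] deliver 2→1 → ∅
[9] timeout(1) → N1(cand t2 [s])
[10] deliver 1→2 → N2(foll t2 [s])
[11] deliver 2→1 → N1(lead t2 [s])
[12] deliver 2→0 → ∅
[13] deliver 0→2 → ∅
[14] deliver 0→1 → ∅

s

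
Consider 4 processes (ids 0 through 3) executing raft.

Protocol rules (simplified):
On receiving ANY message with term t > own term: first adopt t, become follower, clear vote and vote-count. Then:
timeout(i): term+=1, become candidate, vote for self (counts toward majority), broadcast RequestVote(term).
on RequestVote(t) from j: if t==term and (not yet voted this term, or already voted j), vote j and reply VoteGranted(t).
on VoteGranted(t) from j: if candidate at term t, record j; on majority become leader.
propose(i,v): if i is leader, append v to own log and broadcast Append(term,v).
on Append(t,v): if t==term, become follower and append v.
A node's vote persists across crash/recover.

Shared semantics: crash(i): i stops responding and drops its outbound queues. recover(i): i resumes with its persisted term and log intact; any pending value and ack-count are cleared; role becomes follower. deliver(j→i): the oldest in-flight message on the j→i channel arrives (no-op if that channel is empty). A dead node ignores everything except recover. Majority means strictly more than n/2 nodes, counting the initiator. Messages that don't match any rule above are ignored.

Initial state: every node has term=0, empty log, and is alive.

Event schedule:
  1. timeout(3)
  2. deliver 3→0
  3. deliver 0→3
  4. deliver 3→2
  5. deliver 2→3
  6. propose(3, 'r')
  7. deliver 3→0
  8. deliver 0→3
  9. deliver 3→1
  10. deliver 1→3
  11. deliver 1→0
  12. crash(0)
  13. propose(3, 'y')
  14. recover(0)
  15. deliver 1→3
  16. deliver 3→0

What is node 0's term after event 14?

1

[1] timeout(3) → N3(cand t1 [-])
[2] deliver 3→0 → N0(foll t1 [-])
[3] deliver 0→3 → ∅
[4] deliver 3→2 → N2(foll t1 [-])
[5] deliver 2→3 → N3(lead t1 [-])
[6] propose(3,'r') → N3(lead t1 [r])
[7] deliver 3→0 → N0(foll t1 [r])
[8] deliver 0→3 → ∅
[9] deliver 3→1 → N1(foll t1 [-])
[10] deliver 1→3 → ∅
[11] deliver 1→0 → ∅
[12] crash(0) → N0(✗foll t1 [r])
[13] propose(3,'y') → N3(lead t1 [r,y])
[14] recover(0) → N0(foll t1 [r])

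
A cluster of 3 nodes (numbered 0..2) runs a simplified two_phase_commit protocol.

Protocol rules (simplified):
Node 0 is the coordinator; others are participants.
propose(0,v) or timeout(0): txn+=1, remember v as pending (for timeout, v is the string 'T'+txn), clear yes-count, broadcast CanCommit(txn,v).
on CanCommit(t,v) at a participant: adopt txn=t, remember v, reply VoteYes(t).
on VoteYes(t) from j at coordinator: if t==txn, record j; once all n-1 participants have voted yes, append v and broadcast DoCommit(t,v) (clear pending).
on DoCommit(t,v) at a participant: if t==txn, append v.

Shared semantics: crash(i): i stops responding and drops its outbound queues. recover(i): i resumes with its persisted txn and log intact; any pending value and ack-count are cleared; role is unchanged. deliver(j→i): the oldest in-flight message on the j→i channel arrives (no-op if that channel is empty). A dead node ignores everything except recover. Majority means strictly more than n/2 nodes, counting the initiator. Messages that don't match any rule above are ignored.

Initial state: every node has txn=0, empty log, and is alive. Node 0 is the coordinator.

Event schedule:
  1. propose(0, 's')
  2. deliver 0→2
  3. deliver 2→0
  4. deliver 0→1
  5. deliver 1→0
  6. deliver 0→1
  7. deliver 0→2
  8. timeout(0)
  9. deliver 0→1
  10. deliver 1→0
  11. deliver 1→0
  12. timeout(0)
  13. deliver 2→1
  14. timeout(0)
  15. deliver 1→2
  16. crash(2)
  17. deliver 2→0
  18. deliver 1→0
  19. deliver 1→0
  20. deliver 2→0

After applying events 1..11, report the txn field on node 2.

e1 propose(0,'s'): 0[coor,t=1,-]
e2 deliver 0→2: 2[part,t=1,-]
e3 deliver 2→0: ·
e4 deliver 0→1: 1[part,t=1,-]
e5 deliver 1→0: 0[coor,t=1,s]
e6 deliver 0→1: 1[part,t=1,s]
e7 deliver 0→2: 2[part,t=1,s]
e8 timeout(0): 0[coor,t=2,s]
e9 deliver 0→1: 1[part,t=2,s]
e10 deliver 1→0: ·
e11 deliver 1→0: ·

1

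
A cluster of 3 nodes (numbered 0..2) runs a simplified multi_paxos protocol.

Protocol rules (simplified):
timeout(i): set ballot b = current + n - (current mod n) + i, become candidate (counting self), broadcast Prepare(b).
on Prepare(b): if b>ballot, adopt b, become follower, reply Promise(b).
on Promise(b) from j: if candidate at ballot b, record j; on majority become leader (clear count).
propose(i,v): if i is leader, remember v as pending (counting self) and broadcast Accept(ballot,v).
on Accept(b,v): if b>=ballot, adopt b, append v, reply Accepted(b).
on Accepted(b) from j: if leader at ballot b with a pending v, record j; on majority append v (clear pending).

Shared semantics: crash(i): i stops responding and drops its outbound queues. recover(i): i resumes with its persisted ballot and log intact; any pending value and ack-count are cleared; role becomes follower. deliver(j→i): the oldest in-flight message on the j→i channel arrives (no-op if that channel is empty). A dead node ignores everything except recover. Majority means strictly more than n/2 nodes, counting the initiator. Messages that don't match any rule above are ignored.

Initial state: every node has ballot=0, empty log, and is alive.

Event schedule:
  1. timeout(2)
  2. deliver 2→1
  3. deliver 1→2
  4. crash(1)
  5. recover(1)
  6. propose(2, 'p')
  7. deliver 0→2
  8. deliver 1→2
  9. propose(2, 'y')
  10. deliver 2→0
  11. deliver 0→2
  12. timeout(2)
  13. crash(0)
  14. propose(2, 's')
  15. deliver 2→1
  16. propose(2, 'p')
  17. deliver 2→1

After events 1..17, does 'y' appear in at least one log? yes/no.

yes

[1] timeout(2) → N2(cand b5 [-])
[2] deliver 2→1 → N1(foll b5 [-])
[3] deliver 1→2 → N2(lead b5 [-])
[4] crash(1) → N1(✗foll b5 [-])
[5] recover(1) → N1(foll b5 [-])
[6] propose(2,'p') → ∅
[7] deliver 0→2 → ∅
[8] deliver 1→2 → ∅
[9] propose(2,'y') → ∅
[10] deliver 2→0 → N0(foll b5 [-])
[11] deliver 0→2 → ∅
[12] timeout(2) → N2(cand b8 [-])
[13] crash(0) → N0(✗foll b5 [-])
[14] propose(2,'s') → ∅
[15] deliver 2→1 → N1(foll b5 [p])
[16] propose(2,'p') → ∅
[17] deliver 2→1 → N1(foll b5 [p,y])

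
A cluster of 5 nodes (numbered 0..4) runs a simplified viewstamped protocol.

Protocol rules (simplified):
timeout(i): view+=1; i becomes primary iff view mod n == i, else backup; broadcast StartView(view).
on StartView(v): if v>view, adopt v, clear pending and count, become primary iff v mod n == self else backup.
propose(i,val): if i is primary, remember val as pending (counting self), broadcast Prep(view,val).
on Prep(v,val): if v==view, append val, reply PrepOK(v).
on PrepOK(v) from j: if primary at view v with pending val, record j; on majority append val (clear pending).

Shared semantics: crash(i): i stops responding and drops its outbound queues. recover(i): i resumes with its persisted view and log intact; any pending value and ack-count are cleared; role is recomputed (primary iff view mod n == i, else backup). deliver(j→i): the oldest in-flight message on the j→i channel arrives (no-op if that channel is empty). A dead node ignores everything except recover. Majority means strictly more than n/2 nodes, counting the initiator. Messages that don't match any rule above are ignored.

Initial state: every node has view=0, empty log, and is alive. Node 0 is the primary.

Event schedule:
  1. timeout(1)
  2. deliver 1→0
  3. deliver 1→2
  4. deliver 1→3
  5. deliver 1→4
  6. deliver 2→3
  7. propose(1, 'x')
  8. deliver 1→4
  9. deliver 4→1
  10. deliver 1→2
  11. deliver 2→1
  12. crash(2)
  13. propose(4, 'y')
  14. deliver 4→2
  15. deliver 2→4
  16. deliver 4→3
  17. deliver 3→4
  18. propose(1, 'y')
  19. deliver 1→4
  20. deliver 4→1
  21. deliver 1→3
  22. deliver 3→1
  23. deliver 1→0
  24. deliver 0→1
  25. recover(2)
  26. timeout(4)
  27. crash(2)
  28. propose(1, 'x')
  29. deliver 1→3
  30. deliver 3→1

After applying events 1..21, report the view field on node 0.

1

after 1 — timeout(1): n1:prim/v1/[-]
after 2 — deliver 1→0: n0:back/v1/[-]
after 3 — deliver 1→2: n2:back/v1/[-]
after 4 — deliver 1→3: n3:back/v1/[-]
after 5 — deliver 1→4: n4:back/v1/[-]
after 6 — deliver 2→3: ·
after 7 — propose(1,'x'): ·
after 8 — deliver 1→4: n4:back/v1/[x]
after 9 — deliver 4→1: ·
after 10 — deliver 1→2: n2:back/v1/[x]
after 11 — deliver 2→1: n1:prim/v1/[x]
after 12 — crash(2): n2:✗back/v1/[x]
after 13 — propose(4,'y'): ·
after 14 — deliver 4→2: ·
after 15 — deliver 2→4: ·
after 16 — deliver 4→3: ·
after 17 — deliver 3→4: ·
after 18 — propose(1,'y'): ·
after 19 — deliver 1→4: n4:back/v1/[x,y]
after 20 — deliver 4→1: ·
after 21 — deliver 1→3: n3:back/v1/[x]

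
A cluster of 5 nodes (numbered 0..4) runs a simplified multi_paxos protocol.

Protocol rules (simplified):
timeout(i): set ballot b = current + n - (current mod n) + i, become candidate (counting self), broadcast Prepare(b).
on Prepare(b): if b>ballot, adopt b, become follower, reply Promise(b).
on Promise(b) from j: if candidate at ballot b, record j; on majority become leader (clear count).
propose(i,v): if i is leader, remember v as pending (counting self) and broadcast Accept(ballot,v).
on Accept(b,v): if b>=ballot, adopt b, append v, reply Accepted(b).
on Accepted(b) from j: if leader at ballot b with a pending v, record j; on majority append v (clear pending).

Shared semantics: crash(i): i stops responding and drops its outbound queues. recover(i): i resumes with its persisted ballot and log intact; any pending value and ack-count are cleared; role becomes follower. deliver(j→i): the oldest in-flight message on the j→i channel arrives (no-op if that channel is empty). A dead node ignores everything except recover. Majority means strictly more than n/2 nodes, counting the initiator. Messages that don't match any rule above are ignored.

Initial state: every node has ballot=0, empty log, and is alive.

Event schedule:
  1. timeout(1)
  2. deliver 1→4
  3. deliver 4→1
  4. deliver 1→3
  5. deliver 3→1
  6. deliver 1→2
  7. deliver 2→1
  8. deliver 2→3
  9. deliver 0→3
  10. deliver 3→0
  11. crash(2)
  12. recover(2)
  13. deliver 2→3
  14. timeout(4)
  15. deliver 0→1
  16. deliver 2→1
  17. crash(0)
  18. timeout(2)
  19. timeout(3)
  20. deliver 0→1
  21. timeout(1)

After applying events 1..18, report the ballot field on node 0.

0

1. timeout(1):  <1:cand b6 ->
2. deliver 1→4:  <4:foll b6 ->
3. deliver 4→1:  nop
4. deliver 1→3:  <3:foll b6 ->
5. deliver 3→1:  <1:lead b6 ->
6. deliver 1→2:  <2:foll b6 ->
7. deliver 2→1:  nop
8. deliver 2→3:  nop
9. deliver 0→3:  nop
10. deliver 3→0:  nop
11. crash(2):  <2:✗foll b6 ->
12. recover(2):  <2:foll b6 ->
13. deliver 2→3:  nop
14. timeout(4):  <4:cand b14 ->
15. deliver 0→1:  nop
16. deliver 2→1:  nop
17. crash(0):  <0:✗foll b0 ->
18. timeout(2):  <2:cand b12 ->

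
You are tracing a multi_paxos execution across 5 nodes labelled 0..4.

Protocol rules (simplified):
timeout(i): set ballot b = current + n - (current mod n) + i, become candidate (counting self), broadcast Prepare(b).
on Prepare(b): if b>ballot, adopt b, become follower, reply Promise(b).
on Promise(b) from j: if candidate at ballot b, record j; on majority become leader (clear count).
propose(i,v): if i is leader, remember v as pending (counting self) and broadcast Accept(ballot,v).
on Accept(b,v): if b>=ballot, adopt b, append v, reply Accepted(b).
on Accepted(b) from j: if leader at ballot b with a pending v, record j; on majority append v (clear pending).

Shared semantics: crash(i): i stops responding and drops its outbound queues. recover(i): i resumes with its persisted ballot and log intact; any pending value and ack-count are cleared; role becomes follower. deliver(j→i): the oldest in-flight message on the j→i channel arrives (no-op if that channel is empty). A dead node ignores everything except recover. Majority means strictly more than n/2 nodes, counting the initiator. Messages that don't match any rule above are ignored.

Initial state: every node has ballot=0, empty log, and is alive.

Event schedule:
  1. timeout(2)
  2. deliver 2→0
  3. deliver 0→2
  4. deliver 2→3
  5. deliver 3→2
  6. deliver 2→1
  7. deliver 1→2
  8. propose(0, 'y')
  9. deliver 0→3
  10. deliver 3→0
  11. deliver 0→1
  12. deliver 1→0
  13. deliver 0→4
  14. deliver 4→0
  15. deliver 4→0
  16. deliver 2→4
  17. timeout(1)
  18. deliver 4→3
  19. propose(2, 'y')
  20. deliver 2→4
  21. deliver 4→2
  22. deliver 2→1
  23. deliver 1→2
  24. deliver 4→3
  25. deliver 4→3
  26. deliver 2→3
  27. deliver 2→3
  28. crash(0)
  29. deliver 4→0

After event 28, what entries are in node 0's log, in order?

[1] timeout(2) → N2(cand b7 [-])
[2] deliver 2→0 → N0(foll b7 [-])
[3] deliver 0→2 → ∅
[4] deliver 2→3 → N3(foll b7 [-])
[5] deliver 3→2 → N2(lead b7 [-])
[6] deliver 2→1 → N1(foll b7 [-])
[7] deliver 1→2 → ∅
[8] propose(0,'y') → ∅
[9] deliver 0→3 → ∅
[10] deliver 3→0 → ∅
[11] deliver 0→1 → ∅
[12] deliver 1→0 → ∅
[13] deliver 0→4 → ∅
[14] deliver 4→0 → ∅
[15] deliver 4→0 → ∅
[16] deliver 2→4 → N4(foll b7 [-])
[17] timeout(1) → N1(cand b11 [-])
[18] deliver 4→3 → ∅
[19] propose(2,'y') → ∅
[20] deliver 2→4 → N4(foll b7 [y])
[21] deliver 4→2 → ∅
[22] deliver 2→1 → ∅
[23] deliver 1→2 → N2(foll b11 [-])
[24] deliver 4→3 → ∅
[25] deliver 4→3 → ∅
[26] deliver 2→3 → N3(foll b7 [y])
[27] deliver 2→3 → ∅
[28] crash(0) → N0(✗foll b7 [-])

empty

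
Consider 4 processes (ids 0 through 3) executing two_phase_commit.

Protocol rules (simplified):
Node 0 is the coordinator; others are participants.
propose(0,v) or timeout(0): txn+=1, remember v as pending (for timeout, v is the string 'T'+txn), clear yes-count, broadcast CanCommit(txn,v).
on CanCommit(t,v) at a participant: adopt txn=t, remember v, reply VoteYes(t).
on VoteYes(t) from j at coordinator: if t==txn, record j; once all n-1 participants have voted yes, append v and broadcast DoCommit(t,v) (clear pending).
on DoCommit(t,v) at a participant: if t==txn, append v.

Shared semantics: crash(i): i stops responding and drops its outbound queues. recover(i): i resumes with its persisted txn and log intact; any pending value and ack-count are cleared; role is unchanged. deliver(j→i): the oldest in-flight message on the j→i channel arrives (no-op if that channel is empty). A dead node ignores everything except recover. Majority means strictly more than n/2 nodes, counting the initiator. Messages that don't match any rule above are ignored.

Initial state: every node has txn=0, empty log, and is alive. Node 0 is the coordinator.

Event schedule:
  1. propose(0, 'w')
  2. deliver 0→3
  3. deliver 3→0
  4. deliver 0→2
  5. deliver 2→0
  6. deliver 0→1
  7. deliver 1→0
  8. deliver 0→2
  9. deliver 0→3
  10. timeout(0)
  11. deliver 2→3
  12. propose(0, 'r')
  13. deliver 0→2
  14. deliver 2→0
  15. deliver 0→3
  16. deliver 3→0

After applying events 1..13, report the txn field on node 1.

[1] propose(0,'w') → N0(coor t1 [-])
[2] deliver 0→3 → N3(part t1 [-])
[3] deliver 3→0 → ∅
[4] deliver 0→2 → N2(part t1 [-])
[5] deliver 2→0 → ∅
[6] deliver 0→1 → N1(part t1 [-])
[7] deliver 1→0 → N0(coor t1 [w])
[8] deliver 0→2 → N2(part t1 [w])
[9] deliver 0→3 → N3(part t1 [w])
[10] timeout(0) → N0(coor t2 [w])
[11] deliver 2→3 → ∅
[12] propose(0,'r') → N0(coor t3 [w])
[13] deliver 0→2 → N2(part t2 [w])

1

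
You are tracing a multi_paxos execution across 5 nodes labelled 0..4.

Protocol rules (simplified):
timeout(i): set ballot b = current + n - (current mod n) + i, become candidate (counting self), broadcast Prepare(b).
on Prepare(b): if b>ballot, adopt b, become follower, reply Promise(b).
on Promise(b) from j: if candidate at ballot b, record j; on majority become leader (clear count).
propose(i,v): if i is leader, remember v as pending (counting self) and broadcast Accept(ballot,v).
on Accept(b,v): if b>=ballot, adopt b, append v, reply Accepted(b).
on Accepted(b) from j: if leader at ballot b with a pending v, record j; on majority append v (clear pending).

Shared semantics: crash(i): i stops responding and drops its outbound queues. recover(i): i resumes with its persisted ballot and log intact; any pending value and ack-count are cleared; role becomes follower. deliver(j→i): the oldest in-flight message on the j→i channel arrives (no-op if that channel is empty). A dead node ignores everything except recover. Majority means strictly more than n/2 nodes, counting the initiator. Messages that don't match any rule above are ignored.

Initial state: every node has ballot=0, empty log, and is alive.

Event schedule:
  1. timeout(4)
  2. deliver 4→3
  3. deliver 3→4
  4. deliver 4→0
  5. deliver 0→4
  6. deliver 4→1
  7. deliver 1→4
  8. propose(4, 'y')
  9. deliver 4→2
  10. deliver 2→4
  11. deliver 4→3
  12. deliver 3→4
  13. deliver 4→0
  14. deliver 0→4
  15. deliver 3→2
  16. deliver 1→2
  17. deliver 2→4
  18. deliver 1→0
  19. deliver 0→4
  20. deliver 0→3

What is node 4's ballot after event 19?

e1 timeout(4): 4[cand,b=9,-]
e2 deliver 4→3: 3[foll,b=9,-]
e3 deliver 3→4: ·
e4 deliver 4→0: 0[foll,b=9,-]
e5 deliver 0→4: 4[lead,b=9,-]
e6 deliver 4→1: 1[foll,b=9,-]
e7 deliver 1→4: ·
e8 propose(4,'y'): ·
e9 deliver 4→2: 2[foll,b=9,-]
e10 deliver 2→4: ·
e11 deliver 4→3: 3[foll,b=9,y]
e12 deliver 3→4: ·
e13 deliver 4→0: 0[foll,b=9,y]
e14 deliver 0→4: 4[lead,b=9,y]
e15 deliver 3→2: ·
e16 deliver 1→2: ·
e17 deliver 2→4: ·
e18 deliver 1→0: ·
e19 deliver 0→4: ·

9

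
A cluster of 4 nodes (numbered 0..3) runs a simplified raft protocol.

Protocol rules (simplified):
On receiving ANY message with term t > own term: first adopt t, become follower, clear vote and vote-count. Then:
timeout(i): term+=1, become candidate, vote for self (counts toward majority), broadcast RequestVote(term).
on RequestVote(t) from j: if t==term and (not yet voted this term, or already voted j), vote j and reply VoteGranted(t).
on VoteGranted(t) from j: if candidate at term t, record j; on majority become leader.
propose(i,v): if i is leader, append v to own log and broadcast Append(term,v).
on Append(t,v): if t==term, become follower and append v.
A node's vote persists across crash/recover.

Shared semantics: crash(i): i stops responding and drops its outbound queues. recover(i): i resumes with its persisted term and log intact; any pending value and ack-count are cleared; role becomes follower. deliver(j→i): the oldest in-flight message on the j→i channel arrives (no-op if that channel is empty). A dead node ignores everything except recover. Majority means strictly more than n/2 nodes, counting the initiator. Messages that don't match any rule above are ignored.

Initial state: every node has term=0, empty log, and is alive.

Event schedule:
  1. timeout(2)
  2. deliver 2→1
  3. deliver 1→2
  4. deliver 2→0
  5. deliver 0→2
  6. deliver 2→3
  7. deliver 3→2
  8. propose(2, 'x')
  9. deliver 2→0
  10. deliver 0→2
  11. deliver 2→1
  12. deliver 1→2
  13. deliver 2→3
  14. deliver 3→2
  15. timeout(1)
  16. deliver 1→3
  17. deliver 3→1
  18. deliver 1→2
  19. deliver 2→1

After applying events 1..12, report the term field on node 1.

[1] timeout(2) → N2(cand t1 [-])
[2] deliver 2→1 → N1(foll t1 [-])
[3] deliver 1→2 → ∅
[4] deliver 2→0 → N0(foll t1 [-])
[5] deliver 0→2 → N2(lead t1 [-])
[6] deliver 2→3 → N3(foll t1 [-])
[7] deliver 3→2 → ∅
[8] propose(2,'x') → N2(lead t1 [x])
[9] deliver 2→0 → N0(foll t1 [x])
[10] deliver 0→2 → ∅
[11] deliver 2→1 → N1(foll t1 [x])
[12] deliver 1→2 → ∅

1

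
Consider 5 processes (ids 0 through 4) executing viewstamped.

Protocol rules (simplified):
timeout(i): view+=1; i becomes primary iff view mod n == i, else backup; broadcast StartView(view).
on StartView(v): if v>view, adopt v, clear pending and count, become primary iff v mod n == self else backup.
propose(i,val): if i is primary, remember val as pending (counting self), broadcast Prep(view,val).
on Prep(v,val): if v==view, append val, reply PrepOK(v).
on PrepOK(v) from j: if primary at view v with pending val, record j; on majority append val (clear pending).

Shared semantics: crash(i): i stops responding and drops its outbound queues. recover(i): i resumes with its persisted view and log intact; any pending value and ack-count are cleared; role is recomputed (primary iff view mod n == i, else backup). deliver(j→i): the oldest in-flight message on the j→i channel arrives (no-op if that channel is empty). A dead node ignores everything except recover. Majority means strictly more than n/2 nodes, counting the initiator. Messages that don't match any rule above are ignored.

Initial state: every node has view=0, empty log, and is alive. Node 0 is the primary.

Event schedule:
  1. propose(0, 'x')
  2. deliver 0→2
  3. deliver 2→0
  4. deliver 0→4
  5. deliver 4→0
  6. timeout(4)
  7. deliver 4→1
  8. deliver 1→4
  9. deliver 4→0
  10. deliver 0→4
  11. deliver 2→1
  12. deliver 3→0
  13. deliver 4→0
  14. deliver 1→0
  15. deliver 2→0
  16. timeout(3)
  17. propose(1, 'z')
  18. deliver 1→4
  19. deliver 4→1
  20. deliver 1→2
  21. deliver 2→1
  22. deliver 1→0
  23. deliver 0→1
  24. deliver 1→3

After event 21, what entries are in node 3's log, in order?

after 1 — propose(0,'x'): ·
after 2 — deliver 0→2: n2:back/v0/[x]
after 3 — deliver 2→0: ·
after 4 — deliver 0→4: n4:back/v0/[x]
after 5 — deliver 4→0: n0:prim/v0/[x]
after 6 — timeout(4): n4:back/v1/[x]
after 7 — deliver 4→1: n1:prim/v1/[-]
after 8 — deliver 1→4: ·
after 9 — deliver 4→0: n0:back/v1/[x]
after 10 — deliver 0→4: ·
after 11 — deliver 2→1: ·
after 12 — deliver 3→0: ·
after 13 — deliver 4→0: ·
after 14 — deliver 1→0: ·
after 15 — deliver 2→0: ·
after 16 — timeout(3): n3:back/v1/[-]
after 17 — propose(1,'z'): ·
after 18 — deliver 1→4: n4:back/v1/[x,z]
after 19 — deliver 4→1: ·
after 20 — deliver 1→2: ·
after 21 — deliver 2→1: ·

empty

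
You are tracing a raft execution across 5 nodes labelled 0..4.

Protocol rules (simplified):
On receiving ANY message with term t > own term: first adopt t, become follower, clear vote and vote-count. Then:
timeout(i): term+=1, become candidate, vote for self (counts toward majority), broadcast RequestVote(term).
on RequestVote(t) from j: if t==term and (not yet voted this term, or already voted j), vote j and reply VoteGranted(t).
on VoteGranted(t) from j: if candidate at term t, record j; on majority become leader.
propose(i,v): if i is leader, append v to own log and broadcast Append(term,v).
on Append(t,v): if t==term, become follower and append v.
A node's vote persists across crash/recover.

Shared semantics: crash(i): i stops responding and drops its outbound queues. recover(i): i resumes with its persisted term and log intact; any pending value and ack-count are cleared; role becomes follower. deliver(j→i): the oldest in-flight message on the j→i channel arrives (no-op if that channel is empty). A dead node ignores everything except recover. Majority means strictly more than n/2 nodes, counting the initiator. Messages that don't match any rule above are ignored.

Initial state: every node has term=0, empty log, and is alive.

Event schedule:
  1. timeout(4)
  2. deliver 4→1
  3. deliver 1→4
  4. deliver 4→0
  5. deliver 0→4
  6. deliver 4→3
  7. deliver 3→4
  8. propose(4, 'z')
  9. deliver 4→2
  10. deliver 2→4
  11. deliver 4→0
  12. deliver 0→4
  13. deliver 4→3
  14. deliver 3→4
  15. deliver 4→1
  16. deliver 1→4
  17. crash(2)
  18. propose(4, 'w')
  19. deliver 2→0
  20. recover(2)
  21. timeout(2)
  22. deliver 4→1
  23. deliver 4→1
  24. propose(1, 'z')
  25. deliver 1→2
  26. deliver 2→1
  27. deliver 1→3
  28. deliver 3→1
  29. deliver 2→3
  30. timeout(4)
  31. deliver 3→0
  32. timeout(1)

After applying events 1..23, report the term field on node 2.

1. timeout(4):  <4:cand t1 ->
2. deliver 4→1:  <1:foll t1 ->
3. deliver 1→4:  nop
4. deliver 4→0:  <0:foll t1 ->
5. deliver 0→4:  <4:lead t1 ->
6. deliver 4→3:  <3:foll t1 ->
7. deliver 3→4:  nop
8. propose(4,'z'):  <4:lead t1 z>
9. deliver 4→2:  <2:foll t1 ->
10. deliver 2→4:  nop
11. deliver 4→0:  <0:foll t1 z>
12. deliver 0→4:  nop
13. deliver 4→3:  <3:foll t1 z>
14. deliver 3→4:  nop
15. deliver 4→1:  <1:foll t1 z>
16. deliver 1→4:  nop
17. crash(2):  <2:✗foll t1 ->
18. propose(4,'w'):  <4:lead t1 z,w>
19. deliver 2→0:  nop
20. recover(2):  <2:foll t1 ->
21. timeout(2):  <2:cand t2 ->
22. deliver 4→1:  <1:foll t1 z,w>
23. deliver 4→1:  nop

2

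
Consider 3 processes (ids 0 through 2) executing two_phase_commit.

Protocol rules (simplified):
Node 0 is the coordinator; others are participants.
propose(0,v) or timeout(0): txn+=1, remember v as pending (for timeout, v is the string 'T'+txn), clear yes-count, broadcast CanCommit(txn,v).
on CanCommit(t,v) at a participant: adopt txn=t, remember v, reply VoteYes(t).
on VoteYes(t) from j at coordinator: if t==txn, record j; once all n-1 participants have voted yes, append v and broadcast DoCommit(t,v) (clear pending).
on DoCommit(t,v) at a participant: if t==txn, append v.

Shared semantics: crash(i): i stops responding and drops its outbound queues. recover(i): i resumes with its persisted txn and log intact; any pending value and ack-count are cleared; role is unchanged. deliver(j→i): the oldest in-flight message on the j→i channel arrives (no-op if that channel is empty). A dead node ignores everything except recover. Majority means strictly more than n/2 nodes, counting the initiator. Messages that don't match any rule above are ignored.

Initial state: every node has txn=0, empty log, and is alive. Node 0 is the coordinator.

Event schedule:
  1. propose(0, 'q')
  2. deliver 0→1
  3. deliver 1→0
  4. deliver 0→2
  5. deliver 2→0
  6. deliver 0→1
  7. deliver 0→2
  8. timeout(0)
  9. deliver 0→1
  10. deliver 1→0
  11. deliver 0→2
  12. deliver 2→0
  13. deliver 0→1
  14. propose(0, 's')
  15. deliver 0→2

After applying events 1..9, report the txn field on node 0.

2

1. propose(0,'q'):  <0:coor t1 ->
2. deliver 0→1:  <1:part t1 ->
3. deliver 1→0:  nop
4. deliver 0→2:  <2:part t1 ->
5. deliver 2→0:  <0:coor t1 q>
6. deliver 0→1:  <1:part t1 q>
7. deliver 0→2:  <2:part t1 q>
8. timeout(0):  <0:coor t2 q>
9. deliver 0→1:  <1:part t2 q>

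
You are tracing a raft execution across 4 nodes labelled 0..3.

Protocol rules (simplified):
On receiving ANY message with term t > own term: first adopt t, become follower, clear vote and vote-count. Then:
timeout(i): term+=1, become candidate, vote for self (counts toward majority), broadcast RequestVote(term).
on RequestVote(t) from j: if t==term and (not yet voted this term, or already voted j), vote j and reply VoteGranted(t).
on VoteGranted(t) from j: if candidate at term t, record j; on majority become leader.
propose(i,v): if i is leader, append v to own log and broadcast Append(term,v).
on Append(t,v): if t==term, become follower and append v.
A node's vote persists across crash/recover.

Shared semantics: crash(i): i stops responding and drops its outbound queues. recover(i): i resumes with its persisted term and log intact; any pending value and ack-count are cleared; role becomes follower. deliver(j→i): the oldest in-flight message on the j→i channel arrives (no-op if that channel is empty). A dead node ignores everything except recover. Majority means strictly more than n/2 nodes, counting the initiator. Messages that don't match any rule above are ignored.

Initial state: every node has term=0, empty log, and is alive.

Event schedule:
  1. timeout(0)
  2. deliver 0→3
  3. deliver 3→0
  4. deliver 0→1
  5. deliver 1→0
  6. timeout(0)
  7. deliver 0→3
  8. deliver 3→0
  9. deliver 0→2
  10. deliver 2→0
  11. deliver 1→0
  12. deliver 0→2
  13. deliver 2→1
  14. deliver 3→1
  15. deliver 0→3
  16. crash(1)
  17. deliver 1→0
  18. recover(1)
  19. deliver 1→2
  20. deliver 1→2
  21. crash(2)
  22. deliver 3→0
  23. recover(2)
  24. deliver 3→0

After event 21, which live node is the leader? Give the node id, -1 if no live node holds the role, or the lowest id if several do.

-1

after 1 — timeout(0): n0:cand/t1/[-]
after 2 — deliver 0→3: n3:foll/t1/[-]
after 3 — deliver 3→0: ·
after 4 — deliver 0→1: n1:foll/t1/[-]
after 5 — deliver 1→0: n0:lead/t1/[-]
after 6 — timeout(0): n0:cand/t2/[-]
after 7 — deliver 0→3: n3:foll/t2/[-]
after 8 — deliver 3→0: ·
after 9 — deliver 0→2: n2:foll/t1/[-]
after 10 — deliver 2→0: ·
after 11 — deliver 1→0: ·
after 12 — deliver 0→2: n2:foll/t2/[-]
after 13 — deliver 2→1: ·
after 14 — deliver 3→1: ·
after 15 — deliver 0→3: ·
after 16 — crash(1): n1:✗foll/t1/[-]
after 17 — deliver 1→0: ·
after 18 — recover(1): n1:foll/t1/[-]
after 19 — deliver 1→2: ·
after 20 — deliver 1→2: ·
after 21 — crash(2): n2:✗foll/t2/[-]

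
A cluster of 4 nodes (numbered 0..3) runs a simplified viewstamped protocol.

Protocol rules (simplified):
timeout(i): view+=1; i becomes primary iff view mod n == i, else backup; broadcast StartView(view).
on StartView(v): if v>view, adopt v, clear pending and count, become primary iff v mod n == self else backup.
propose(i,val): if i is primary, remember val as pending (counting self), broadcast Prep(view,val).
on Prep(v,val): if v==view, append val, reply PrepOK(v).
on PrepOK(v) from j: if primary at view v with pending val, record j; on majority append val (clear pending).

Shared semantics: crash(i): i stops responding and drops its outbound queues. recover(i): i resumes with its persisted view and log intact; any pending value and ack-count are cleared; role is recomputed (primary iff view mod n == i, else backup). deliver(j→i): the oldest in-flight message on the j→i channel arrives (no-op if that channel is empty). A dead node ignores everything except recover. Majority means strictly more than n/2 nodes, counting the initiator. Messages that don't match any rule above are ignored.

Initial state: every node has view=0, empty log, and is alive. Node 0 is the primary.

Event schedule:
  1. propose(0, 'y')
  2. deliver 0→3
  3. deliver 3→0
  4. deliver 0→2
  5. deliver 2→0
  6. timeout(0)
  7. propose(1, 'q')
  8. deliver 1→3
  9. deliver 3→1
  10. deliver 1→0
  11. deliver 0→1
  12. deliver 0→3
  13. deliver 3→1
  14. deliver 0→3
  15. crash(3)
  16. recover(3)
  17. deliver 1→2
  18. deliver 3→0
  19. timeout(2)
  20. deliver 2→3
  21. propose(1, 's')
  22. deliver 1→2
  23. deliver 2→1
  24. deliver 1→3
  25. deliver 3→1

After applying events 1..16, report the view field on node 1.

after 1 — propose(0,'y'): ·
after 2 — deliver 0→3: n3:back/v0/[y]
after 3 — deliver 3→0: ·
after 4 — deliver 0→2: n2:back/v0/[y]
after 5 — deliver 2→0: n0:prim/v0/[y]
after 6 — timeout(0): n0:back/v1/[y]
after 7 — propose(1,'q'): ·
after 8 — deliver 1→3: ·
after 9 — deliver 3→1: ·
after 10 — deliver 1→0: ·
after 11 — deliver 0→1: n1:back/v0/[y]
after 12 — deliver 0→3: n3:back/v1/[y]
after 13 — deliver 3→1: ·
after 14 — deliver 0→3: ·
after 15 — crash(3): n3:✗back/v1/[y]
after 16 — recover(3): n3:back/v1/[y]

0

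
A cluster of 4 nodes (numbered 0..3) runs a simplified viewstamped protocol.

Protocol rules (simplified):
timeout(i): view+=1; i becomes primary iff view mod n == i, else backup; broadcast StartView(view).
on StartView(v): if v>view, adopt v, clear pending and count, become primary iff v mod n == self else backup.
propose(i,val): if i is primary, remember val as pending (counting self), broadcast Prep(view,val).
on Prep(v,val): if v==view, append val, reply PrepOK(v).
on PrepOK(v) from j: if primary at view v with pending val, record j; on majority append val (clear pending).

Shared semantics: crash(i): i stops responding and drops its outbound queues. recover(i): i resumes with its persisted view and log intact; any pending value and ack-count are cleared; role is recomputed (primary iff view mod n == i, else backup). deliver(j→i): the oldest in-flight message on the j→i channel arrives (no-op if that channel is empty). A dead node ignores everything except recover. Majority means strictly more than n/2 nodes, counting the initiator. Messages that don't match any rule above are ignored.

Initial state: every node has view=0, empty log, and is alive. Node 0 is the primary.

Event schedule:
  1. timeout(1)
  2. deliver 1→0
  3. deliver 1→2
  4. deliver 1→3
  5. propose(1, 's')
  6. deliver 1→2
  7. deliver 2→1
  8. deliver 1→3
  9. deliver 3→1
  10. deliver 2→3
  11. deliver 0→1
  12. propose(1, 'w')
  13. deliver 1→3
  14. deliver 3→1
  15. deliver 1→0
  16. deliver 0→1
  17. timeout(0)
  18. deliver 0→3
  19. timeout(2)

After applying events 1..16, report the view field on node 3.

1

e1 timeout(1): 1[prim,v=1,-]
e2 deliver 1→0: 0[back,v=1,-]
e3 deliver 1→2: 2[back,v=1,-]
e4 deliver 1→3: 3[back,v=1,-]
e5 propose(1,'s'): ·
e6 deliver 1→2: 2[back,v=1,s]
e7 deliver 2→1: ·
e8 deliver 1→3: 3[back,v=1,s]
e9 deliver 3→1: 1[prim,v=1,s]
e10 deliver 2→3: ·
e11 deliver 0→1: ·
e12 propose(1,'w'): ·
e13 deliver 1→3: 3[back,v=1,s,w]
e14 deliver 3→1: ·
e15 deliver 1→0: 0[back,v=1,s]
e16 deliver 0→1: 1[prim,v=1,s,w]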